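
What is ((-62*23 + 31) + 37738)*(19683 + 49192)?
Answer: 2503124125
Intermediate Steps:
((-62*23 + 31) + 37738)*(19683 + 49192) = ((-1426 + 31) + 37738)*68875 = (-1395 + 37738)*68875 = 36343*68875 = 2503124125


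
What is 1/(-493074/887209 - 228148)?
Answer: -887209/202415452006 ≈ -4.3831e-6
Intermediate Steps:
1/(-493074/887209 - 228148) = 1/(-202415452006/887209) = -887209/202415452006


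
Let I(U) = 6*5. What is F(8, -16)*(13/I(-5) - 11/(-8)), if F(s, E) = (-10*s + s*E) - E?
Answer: -1736/5 ≈ -347.20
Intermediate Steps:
I(U) = 30
F(s, E) = -E - 10*s + E*s (F(s, E) = (-10*s + E*s) - E = -E - 10*s + E*s)
F(8, -16)*(13/I(-5) - 11/(-8)) = (-1*(-16) - 10*8 - 16*8)*(13/30 - 11/(-8)) = (16 - 80 - 128)*(13*(1/30) - 11*(-⅛)) = -192*(13/30 + 11/8) = -192*217/120 = -1736/5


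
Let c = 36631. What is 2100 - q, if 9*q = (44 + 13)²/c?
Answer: 76924739/36631 ≈ 2100.0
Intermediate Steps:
q = 361/36631 (q = ((44 + 13)²/36631)/9 = (57²*(1/36631))/9 = (3249*(1/36631))/9 = (⅑)*(3249/36631) = 361/36631 ≈ 0.0098550)
2100 - q = 2100 - 1*361/36631 = 2100 - 361/36631 = 76924739/36631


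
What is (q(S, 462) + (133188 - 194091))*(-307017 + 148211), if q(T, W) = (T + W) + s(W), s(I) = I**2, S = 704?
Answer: -24409593842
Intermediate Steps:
q(T, W) = T + W + W**2 (q(T, W) = (T + W) + W**2 = T + W + W**2)
(q(S, 462) + (133188 - 194091))*(-307017 + 148211) = ((704 + 462 + 462**2) + (133188 - 194091))*(-307017 + 148211) = ((704 + 462 + 213444) - 60903)*(-158806) = (214610 - 60903)*(-158806) = 153707*(-158806) = -24409593842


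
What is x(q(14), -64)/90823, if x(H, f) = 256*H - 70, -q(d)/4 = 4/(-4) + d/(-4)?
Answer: 4538/90823 ≈ 0.049965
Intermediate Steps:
q(d) = 4 + d (q(d) = -4*(4/(-4) + d/(-4)) = -4*(4*(-¼) + d*(-¼)) = -4*(-1 - d/4) = 4 + d)
x(H, f) = -70 + 256*H
x(q(14), -64)/90823 = (-70 + 256*(4 + 14))/90823 = (-70 + 256*18)*(1/90823) = (-70 + 4608)*(1/90823) = 4538*(1/90823) = 4538/90823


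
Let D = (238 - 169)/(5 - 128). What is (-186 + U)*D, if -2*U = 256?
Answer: 7222/41 ≈ 176.15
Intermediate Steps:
U = -128 (U = -1/2*256 = -128)
D = -23/41 (D = 69/(-123) = 69*(-1/123) = -23/41 ≈ -0.56098)
(-186 + U)*D = (-186 - 128)*(-23/41) = -314*(-23/41) = 7222/41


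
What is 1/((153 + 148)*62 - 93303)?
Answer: -1/74641 ≈ -1.3397e-5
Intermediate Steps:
1/((153 + 148)*62 - 93303) = 1/(301*62 - 93303) = 1/(18662 - 93303) = 1/(-74641) = -1/74641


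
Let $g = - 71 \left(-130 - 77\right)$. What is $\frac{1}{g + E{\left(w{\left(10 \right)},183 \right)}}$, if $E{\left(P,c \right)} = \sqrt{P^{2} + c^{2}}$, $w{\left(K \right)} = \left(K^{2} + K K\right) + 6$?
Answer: $\frac{14697}{215925884} - \frac{5 \sqrt{3037}}{215925884} \approx 6.6789 \cdot 10^{-5}$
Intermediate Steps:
$w{\left(K \right)} = 6 + 2 K^{2}$ ($w{\left(K \right)} = \left(K^{2} + K^{2}\right) + 6 = 2 K^{2} + 6 = 6 + 2 K^{2}$)
$g = 14697$ ($g = \left(-71\right) \left(-207\right) = 14697$)
$\frac{1}{g + E{\left(w{\left(10 \right)},183 \right)}} = \frac{1}{14697 + \sqrt{\left(6 + 2 \cdot 10^{2}\right)^{2} + 183^{2}}} = \frac{1}{14697 + \sqrt{\left(6 + 2 \cdot 100\right)^{2} + 33489}} = \frac{1}{14697 + \sqrt{\left(6 + 200\right)^{2} + 33489}} = \frac{1}{14697 + \sqrt{206^{2} + 33489}} = \frac{1}{14697 + \sqrt{42436 + 33489}} = \frac{1}{14697 + \sqrt{75925}} = \frac{1}{14697 + 5 \sqrt{3037}}$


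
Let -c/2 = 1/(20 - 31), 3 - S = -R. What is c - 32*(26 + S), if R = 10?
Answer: -13726/11 ≈ -1247.8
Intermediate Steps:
S = 13 (S = 3 - (-1)*10 = 3 - 1*(-10) = 3 + 10 = 13)
c = 2/11 (c = -2/(20 - 31) = -2/(-11) = -2*(-1/11) = 2/11 ≈ 0.18182)
c - 32*(26 + S) = 2/11 - 32*(26 + 13) = 2/11 - 32*39 = 2/11 - 1248 = -13726/11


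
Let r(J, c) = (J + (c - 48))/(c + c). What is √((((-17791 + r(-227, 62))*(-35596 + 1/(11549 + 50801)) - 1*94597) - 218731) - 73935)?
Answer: √378350351357556813742/773140 ≈ 25159.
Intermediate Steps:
r(J, c) = (-48 + J + c)/(2*c) (r(J, c) = (J + (-48 + c))/((2*c)) = (-48 + J + c)*(1/(2*c)) = (-48 + J + c)/(2*c))
√((((-17791 + r(-227, 62))*(-35596 + 1/(11549 + 50801)) - 1*94597) - 218731) - 73935) = √((((-17791 + (½)*(-48 - 227 + 62)/62)*(-35596 + 1/(11549 + 50801)) - 1*94597) - 218731) - 73935) = √((((-17791 + (½)*(1/62)*(-213))*(-35596 + 1/62350) - 94597) - 218731) - 73935) = √((((-17791 - 213/124)*(-35596 + 1/62350) - 94597) - 218731) - 73935) = √(((-2206297/124*(-2219410599/62350) - 94597) - 218731) - 73935) = √(((4896678946341903/7731400 - 94597) - 218731) - 73935) = √((4895947579096103/7731400 - 218731) - 73935) = √(4894256482242703/7731400 - 73935) = √(4893684861183703/7731400) = √378350351357556813742/773140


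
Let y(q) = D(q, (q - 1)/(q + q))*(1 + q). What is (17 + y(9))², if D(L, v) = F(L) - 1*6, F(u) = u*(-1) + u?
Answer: 1849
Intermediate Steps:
F(u) = 0 (F(u) = -u + u = 0)
D(L, v) = -6 (D(L, v) = 0 - 1*6 = 0 - 6 = -6)
y(q) = -6 - 6*q (y(q) = -6*(1 + q) = -6 - 6*q)
(17 + y(9))² = (17 + (-6 - 6*9))² = (17 + (-6 - 54))² = (17 - 60)² = (-43)² = 1849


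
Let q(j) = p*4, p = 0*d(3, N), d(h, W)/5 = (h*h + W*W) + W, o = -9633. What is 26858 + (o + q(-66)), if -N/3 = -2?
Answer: 17225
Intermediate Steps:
N = 6 (N = -3*(-2) = 6)
d(h, W) = 5*W + 5*W² + 5*h² (d(h, W) = 5*((h*h + W*W) + W) = 5*((h² + W²) + W) = 5*((W² + h²) + W) = 5*(W + W² + h²) = 5*W + 5*W² + 5*h²)
p = 0 (p = 0*(5*6 + 5*6² + 5*3²) = 0*(30 + 5*36 + 5*9) = 0*(30 + 180 + 45) = 0*255 = 0)
q(j) = 0 (q(j) = 0*4 = 0)
26858 + (o + q(-66)) = 26858 + (-9633 + 0) = 26858 - 9633 = 17225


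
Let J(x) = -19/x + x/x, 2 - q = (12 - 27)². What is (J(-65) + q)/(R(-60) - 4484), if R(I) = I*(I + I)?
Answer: -14411/176540 ≈ -0.081630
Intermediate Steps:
R(I) = 2*I² (R(I) = I*(2*I) = 2*I²)
q = -223 (q = 2 - (12 - 27)² = 2 - 1*(-15)² = 2 - 1*225 = 2 - 225 = -223)
J(x) = 1 - 19/x (J(x) = -19/x + 1 = 1 - 19/x)
(J(-65) + q)/(R(-60) - 4484) = ((-19 - 65)/(-65) - 223)/(2*(-60)² - 4484) = (-1/65*(-84) - 223)/(2*3600 - 4484) = (84/65 - 223)/(7200 - 4484) = -14411/65/2716 = -14411/65*1/2716 = -14411/176540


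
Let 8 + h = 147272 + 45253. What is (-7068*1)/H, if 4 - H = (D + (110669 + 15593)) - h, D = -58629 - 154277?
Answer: -2356/93055 ≈ -0.025318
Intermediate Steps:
D = -212906
h = 192517 (h = -8 + (147272 + 45253) = -8 + 192525 = 192517)
H = 279165 (H = 4 - ((-212906 + (110669 + 15593)) - 1*192517) = 4 - ((-212906 + 126262) - 192517) = 4 - (-86644 - 192517) = 4 - 1*(-279161) = 4 + 279161 = 279165)
(-7068*1)/H = -7068*1/279165 = -2356/93055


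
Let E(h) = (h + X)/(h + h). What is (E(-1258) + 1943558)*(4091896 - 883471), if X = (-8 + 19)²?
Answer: 15689175999572625/2516 ≈ 6.2358e+12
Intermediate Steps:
X = 121 (X = 11² = 121)
E(h) = (121 + h)/(2*h) (E(h) = (h + 121)/(h + h) = (121 + h)/((2*h)) = (121 + h)*(1/(2*h)) = (121 + h)/(2*h))
(E(-1258) + 1943558)*(4091896 - 883471) = ((½)*(121 - 1258)/(-1258) + 1943558)*(4091896 - 883471) = ((½)*(-1/1258)*(-1137) + 1943558)*3208425 = (1137/2516 + 1943558)*3208425 = (4889993065/2516)*3208425 = 15689175999572625/2516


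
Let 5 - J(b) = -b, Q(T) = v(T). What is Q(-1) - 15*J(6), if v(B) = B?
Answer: -166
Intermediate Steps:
Q(T) = T
J(b) = 5 + b (J(b) = 5 - (-1)*b = 5 + b)
Q(-1) - 15*J(6) = -1 - 15*(5 + 6) = -1 - 15*11 = -1 - 165 = -166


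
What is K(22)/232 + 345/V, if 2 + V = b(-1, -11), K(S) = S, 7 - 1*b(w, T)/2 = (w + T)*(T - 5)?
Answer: -1497/1798 ≈ -0.83259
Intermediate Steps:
b(w, T) = 14 - 2*(-5 + T)*(T + w) (b(w, T) = 14 - 2*(w + T)*(T - 5) = 14 - 2*(T + w)*(-5 + T) = 14 - 2*(-5 + T)*(T + w))
V = -372 (V = -2 + (14 - 2*(-11)² + 10*(-11) + 10*(-1) - 2*(-11)*(-1)) = -2 + (14 - 2*121 - 110 - 10 - 22) = -2 + (14 - 242 - 110 - 10 - 22) = -2 - 370 = -372)
K(22)/232 + 345/V = 22/232 + 345/(-372) = 22*(1/232) + 345*(-1/372) = 11/116 - 115/124 = -1497/1798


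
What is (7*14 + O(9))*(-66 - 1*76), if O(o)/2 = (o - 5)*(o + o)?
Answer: -34364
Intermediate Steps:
O(o) = 4*o*(-5 + o) (O(o) = 2*((o - 5)*(o + o)) = 2*((-5 + o)*(2*o)) = 2*(2*o*(-5 + o)) = 4*o*(-5 + o))
(7*14 + O(9))*(-66 - 1*76) = (7*14 + 4*9*(-5 + 9))*(-66 - 1*76) = (98 + 4*9*4)*(-66 - 76) = (98 + 144)*(-142) = 242*(-142) = -34364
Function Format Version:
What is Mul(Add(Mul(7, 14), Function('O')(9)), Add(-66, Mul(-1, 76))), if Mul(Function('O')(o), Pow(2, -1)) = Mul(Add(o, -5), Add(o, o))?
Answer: -34364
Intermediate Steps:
Function('O')(o) = Mul(4, o, Add(-5, o)) (Function('O')(o) = Mul(2, Mul(Add(o, -5), Add(o, o))) = Mul(2, Mul(Add(-5, o), Mul(2, o))) = Mul(2, Mul(2, o, Add(-5, o))) = Mul(4, o, Add(-5, o)))
Mul(Add(Mul(7, 14), Function('O')(9)), Add(-66, Mul(-1, 76))) = Mul(Add(Mul(7, 14), Mul(4, 9, Add(-5, 9))), Add(-66, Mul(-1, 76))) = Mul(Add(98, Mul(4, 9, 4)), Add(-66, -76)) = Mul(Add(98, 144), -142) = Mul(242, -142) = -34364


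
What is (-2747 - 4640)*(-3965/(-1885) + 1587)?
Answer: -340422508/29 ≈ -1.1739e+7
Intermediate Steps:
(-2747 - 4640)*(-3965/(-1885) + 1587) = -7387*(-3965*(-1/1885) + 1587) = -7387*(61/29 + 1587) = -7387*46084/29 = -340422508/29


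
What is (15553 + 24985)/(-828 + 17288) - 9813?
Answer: -80740721/8230 ≈ -9810.5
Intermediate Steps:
(15553 + 24985)/(-828 + 17288) - 9813 = 40538/16460 - 9813 = 40538*(1/16460) - 9813 = 20269/8230 - 9813 = -80740721/8230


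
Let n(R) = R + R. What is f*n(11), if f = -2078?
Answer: -45716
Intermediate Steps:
n(R) = 2*R
f*n(11) = -4156*11 = -2078*22 = -45716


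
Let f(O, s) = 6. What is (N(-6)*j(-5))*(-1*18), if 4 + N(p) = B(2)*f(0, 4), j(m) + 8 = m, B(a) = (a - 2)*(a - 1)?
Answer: -936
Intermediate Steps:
B(a) = (-1 + a)*(-2 + a) (B(a) = (-2 + a)*(-1 + a) = (-1 + a)*(-2 + a))
j(m) = -8 + m
N(p) = -4 (N(p) = -4 + (2 + 2² - 3*2)*6 = -4 + (2 + 4 - 6)*6 = -4 + 0*6 = -4 + 0 = -4)
(N(-6)*j(-5))*(-1*18) = (-4*(-8 - 5))*(-1*18) = -4*(-13)*(-18) = 52*(-18) = -936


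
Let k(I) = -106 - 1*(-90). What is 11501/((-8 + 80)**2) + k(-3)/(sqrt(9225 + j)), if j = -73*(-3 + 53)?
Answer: 11501/5184 - 16*sqrt(223)/1115 ≈ 2.0043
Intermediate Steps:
k(I) = -16 (k(I) = -106 + 90 = -16)
j = -3650 (j = -73*50 = -3650)
11501/((-8 + 80)**2) + k(-3)/(sqrt(9225 + j)) = 11501/((-8 + 80)**2) - 16/sqrt(9225 - 3650) = 11501/(72**2) - 16*sqrt(223)/1115 = 11501/5184 - 16*sqrt(223)/1115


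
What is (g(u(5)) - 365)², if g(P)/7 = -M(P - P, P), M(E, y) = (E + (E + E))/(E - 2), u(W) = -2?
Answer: 133225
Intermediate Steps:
M(E, y) = 3*E/(-2 + E) (M(E, y) = (E + 2*E)/(-2 + E) = (3*E)/(-2 + E) = 3*E/(-2 + E))
g(P) = 0 (g(P) = 7*(-3*(P - P)/(-2 + (P - P))) = 7*(-3*0/(-2 + 0)) = 7*(-3*0/(-2)) = 7*(-3*0*(-1)/2) = 7*(-1*0) = 7*0 = 0)
(g(u(5)) - 365)² = (0 - 365)² = (-365)² = 133225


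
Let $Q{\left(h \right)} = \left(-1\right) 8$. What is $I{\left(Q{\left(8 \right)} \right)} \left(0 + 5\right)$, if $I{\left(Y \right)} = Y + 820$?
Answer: $4060$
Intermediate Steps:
$Q{\left(h \right)} = -8$
$I{\left(Y \right)} = 820 + Y$
$I{\left(Q{\left(8 \right)} \right)} \left(0 + 5\right) = \left(820 - 8\right) \left(0 + 5\right) = 812 \cdot 5 = 4060$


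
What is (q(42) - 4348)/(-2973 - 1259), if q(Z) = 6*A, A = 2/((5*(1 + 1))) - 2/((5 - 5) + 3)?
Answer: 10877/10580 ≈ 1.0281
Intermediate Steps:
A = -7/15 (A = 2/((5*2)) - 2/(0 + 3) = 2/10 - 2/3 = 2*(1/10) - 2*1/3 = 1/5 - 2/3 = -7/15 ≈ -0.46667)
q(Z) = -14/5 (q(Z) = 6*(-7/15) = -14/5)
(q(42) - 4348)/(-2973 - 1259) = (-14/5 - 4348)/(-2973 - 1259) = -21754/5/(-4232) = -21754/5*(-1/4232) = 10877/10580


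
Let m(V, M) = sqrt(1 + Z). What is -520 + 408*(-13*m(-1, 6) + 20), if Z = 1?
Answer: 7640 - 5304*sqrt(2) ≈ 139.01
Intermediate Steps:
m(V, M) = sqrt(2) (m(V, M) = sqrt(1 + 1) = sqrt(2))
-520 + 408*(-13*m(-1, 6) + 20) = -520 + 408*(-13*sqrt(2) + 20) = -520 + 408*(20 - 13*sqrt(2)) = -520 + (8160 - 5304*sqrt(2)) = 7640 - 5304*sqrt(2)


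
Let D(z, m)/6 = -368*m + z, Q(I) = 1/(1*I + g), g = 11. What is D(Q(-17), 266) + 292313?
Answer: -295016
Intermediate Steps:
Q(I) = 1/(11 + I) (Q(I) = 1/(1*I + 11) = 1/(I + 11) = 1/(11 + I))
D(z, m) = -2208*m + 6*z (D(z, m) = 6*(-368*m + z) = 6*(z - 368*m) = -2208*m + 6*z)
D(Q(-17), 266) + 292313 = (-2208*266 + 6/(11 - 17)) + 292313 = (-587328 + 6/(-6)) + 292313 = (-587328 + 6*(-⅙)) + 292313 = (-587328 - 1) + 292313 = -587329 + 292313 = -295016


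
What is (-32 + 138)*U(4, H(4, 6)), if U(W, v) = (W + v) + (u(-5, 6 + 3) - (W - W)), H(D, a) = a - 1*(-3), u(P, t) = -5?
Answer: 848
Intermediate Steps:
H(D, a) = 3 + a (H(D, a) = a + 3 = 3 + a)
U(W, v) = -5 + W + v (U(W, v) = (W + v) + (-5 - (W - W)) = (W + v) + (-5 - 1*0) = (W + v) + (-5 + 0) = (W + v) - 5 = -5 + W + v)
(-32 + 138)*U(4, H(4, 6)) = (-32 + 138)*(-5 + 4 + (3 + 6)) = 106*(-5 + 4 + 9) = 106*8 = 848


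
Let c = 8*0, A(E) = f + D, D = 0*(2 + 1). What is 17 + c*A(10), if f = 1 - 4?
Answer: 17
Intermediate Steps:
f = -3
D = 0 (D = 0*3 = 0)
A(E) = -3 (A(E) = -3 + 0 = -3)
c = 0
17 + c*A(10) = 17 + 0*(-3) = 17 + 0 = 17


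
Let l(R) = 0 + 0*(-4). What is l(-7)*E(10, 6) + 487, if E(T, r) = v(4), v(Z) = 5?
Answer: 487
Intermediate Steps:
l(R) = 0 (l(R) = 0 + 0 = 0)
E(T, r) = 5
l(-7)*E(10, 6) + 487 = 0*5 + 487 = 0 + 487 = 487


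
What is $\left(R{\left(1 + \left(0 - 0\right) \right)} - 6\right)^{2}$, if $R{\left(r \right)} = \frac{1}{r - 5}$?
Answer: $\frac{625}{16} \approx 39.063$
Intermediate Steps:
$R{\left(r \right)} = \frac{1}{-5 + r}$
$\left(R{\left(1 + \left(0 - 0\right) \right)} - 6\right)^{2} = \left(\frac{1}{-5 + \left(1 + \left(0 - 0\right)\right)} - 6\right)^{2} = \left(\frac{1}{-5 + \left(1 + \left(0 + 0\right)\right)} - 6\right)^{2} = \left(\frac{1}{-5 + \left(1 + 0\right)} - 6\right)^{2} = \left(\frac{1}{-5 + 1} - 6\right)^{2} = \left(\frac{1}{-4} - 6\right)^{2} = \left(- \frac{1}{4} - 6\right)^{2} = \left(- \frac{25}{4}\right)^{2} = \frac{625}{16}$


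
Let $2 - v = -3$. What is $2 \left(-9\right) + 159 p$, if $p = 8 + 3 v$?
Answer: $3639$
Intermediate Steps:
$v = 5$ ($v = 2 - -3 = 2 + 3 = 5$)
$p = 23$ ($p = 8 + 3 \cdot 5 = 8 + 15 = 23$)
$2 \left(-9\right) + 159 p = 2 \left(-9\right) + 159 \cdot 23 = -18 + 3657 = 3639$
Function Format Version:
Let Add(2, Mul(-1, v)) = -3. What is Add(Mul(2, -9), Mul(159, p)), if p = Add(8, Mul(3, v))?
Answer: 3639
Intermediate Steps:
v = 5 (v = Add(2, Mul(-1, -3)) = Add(2, 3) = 5)
p = 23 (p = Add(8, Mul(3, 5)) = Add(8, 15) = 23)
Add(Mul(2, -9), Mul(159, p)) = Add(Mul(2, -9), Mul(159, 23)) = Add(-18, 3657) = 3639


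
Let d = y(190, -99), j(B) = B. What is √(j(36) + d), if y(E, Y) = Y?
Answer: 3*I*√7 ≈ 7.9373*I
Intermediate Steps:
d = -99
√(j(36) + d) = √(36 - 99) = √(-63) = 3*I*√7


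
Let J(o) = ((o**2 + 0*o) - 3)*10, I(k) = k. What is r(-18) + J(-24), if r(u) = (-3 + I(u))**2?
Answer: 6171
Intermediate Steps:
J(o) = -30 + 10*o**2 (J(o) = ((o**2 + 0) - 3)*10 = (o**2 - 3)*10 = (-3 + o**2)*10 = -30 + 10*o**2)
r(u) = (-3 + u)**2
r(-18) + J(-24) = (-3 - 18)**2 + (-30 + 10*(-24)**2) = (-21)**2 + (-30 + 10*576) = 441 + (-30 + 5760) = 441 + 5730 = 6171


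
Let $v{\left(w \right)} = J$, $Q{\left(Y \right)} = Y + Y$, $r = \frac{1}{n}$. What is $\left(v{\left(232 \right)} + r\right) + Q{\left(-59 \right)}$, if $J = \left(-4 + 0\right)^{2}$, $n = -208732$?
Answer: $- \frac{21290665}{208732} \approx -102.0$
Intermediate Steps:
$r = - \frac{1}{208732}$ ($r = \frac{1}{-208732} = - \frac{1}{208732} \approx -4.7908 \cdot 10^{-6}$)
$Q{\left(Y \right)} = 2 Y$
$J = 16$ ($J = \left(-4\right)^{2} = 16$)
$v{\left(w \right)} = 16$
$\left(v{\left(232 \right)} + r\right) + Q{\left(-59 \right)} = \left(16 - \frac{1}{208732}\right) + 2 \left(-59\right) = \frac{3339711}{208732} - 118 = - \frac{21290665}{208732}$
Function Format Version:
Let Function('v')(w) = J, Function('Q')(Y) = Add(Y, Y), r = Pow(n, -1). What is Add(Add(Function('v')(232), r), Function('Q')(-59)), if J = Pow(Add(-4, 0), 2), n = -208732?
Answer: Rational(-21290665, 208732) ≈ -102.00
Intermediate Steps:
r = Rational(-1, 208732) (r = Pow(-208732, -1) = Rational(-1, 208732) ≈ -4.7908e-6)
Function('Q')(Y) = Mul(2, Y)
J = 16 (J = Pow(-4, 2) = 16)
Function('v')(w) = 16
Add(Add(Function('v')(232), r), Function('Q')(-59)) = Add(Add(16, Rational(-1, 208732)), Mul(2, -59)) = Add(Rational(3339711, 208732), -118) = Rational(-21290665, 208732)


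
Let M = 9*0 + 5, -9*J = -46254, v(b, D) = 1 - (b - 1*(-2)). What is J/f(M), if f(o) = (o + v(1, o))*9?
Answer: 15418/81 ≈ 190.35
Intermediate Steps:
v(b, D) = -1 - b (v(b, D) = 1 - (b + 2) = 1 - (2 + b) = 1 + (-2 - b) = -1 - b)
J = 15418/3 (J = -⅑*(-46254) = 15418/3 ≈ 5139.3)
M = 5 (M = 0 + 5 = 5)
f(o) = -18 + 9*o (f(o) = (o + (-1 - 1*1))*9 = (o + (-1 - 1))*9 = (o - 2)*9 = (-2 + o)*9 = -18 + 9*o)
J/f(M) = 15418/(3*(-18 + 9*5)) = 15418/(3*(-18 + 45)) = (15418/3)/27 = (15418/3)*(1/27) = 15418/81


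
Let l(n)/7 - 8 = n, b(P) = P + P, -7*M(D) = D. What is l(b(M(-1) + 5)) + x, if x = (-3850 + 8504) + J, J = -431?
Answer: 4351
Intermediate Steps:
M(D) = -D/7
b(P) = 2*P
x = 4223 (x = (-3850 + 8504) - 431 = 4654 - 431 = 4223)
l(n) = 56 + 7*n
l(b(M(-1) + 5)) + x = (56 + 7*(2*(-1/7*(-1) + 5))) + 4223 = (56 + 7*(2*(1/7 + 5))) + 4223 = (56 + 7*(2*(36/7))) + 4223 = (56 + 7*(72/7)) + 4223 = (56 + 72) + 4223 = 128 + 4223 = 4351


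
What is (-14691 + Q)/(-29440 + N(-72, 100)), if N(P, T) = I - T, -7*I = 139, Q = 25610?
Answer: -76433/206919 ≈ -0.36939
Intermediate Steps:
I = -139/7 (I = -⅐*139 = -139/7 ≈ -19.857)
N(P, T) = -139/7 - T
(-14691 + Q)/(-29440 + N(-72, 100)) = (-14691 + 25610)/(-29440 + (-139/7 - 1*100)) = 10919/(-29440 + (-139/7 - 100)) = 10919/(-29440 - 839/7) = 10919/(-206919/7) = 10919*(-7/206919) = -76433/206919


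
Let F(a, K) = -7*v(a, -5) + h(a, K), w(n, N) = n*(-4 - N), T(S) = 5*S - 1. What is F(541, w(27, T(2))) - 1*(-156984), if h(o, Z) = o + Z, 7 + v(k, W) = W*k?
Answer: 176158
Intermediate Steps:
T(S) = -1 + 5*S
v(k, W) = -7 + W*k
h(o, Z) = Z + o
F(a, K) = 49 + K + 36*a (F(a, K) = -7*(-7 - 5*a) + (K + a) = (49 + 35*a) + (K + a) = 49 + K + 36*a)
F(541, w(27, T(2))) - 1*(-156984) = (49 - 1*27*(4 + (-1 + 5*2)) + 36*541) - 1*(-156984) = (49 - 1*27*(4 + (-1 + 10)) + 19476) + 156984 = (49 - 1*27*(4 + 9) + 19476) + 156984 = (49 - 1*27*13 + 19476) + 156984 = (49 - 351 + 19476) + 156984 = 19174 + 156984 = 176158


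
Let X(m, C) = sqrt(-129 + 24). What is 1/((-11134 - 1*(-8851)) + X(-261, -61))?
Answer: -761/1737398 - I*sqrt(105)/5212194 ≈ -0.00043801 - 1.966e-6*I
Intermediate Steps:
X(m, C) = I*sqrt(105) (X(m, C) = sqrt(-105) = I*sqrt(105))
1/((-11134 - 1*(-8851)) + X(-261, -61)) = 1/((-11134 - 1*(-8851)) + I*sqrt(105)) = 1/((-11134 + 8851) + I*sqrt(105)) = 1/(-2283 + I*sqrt(105))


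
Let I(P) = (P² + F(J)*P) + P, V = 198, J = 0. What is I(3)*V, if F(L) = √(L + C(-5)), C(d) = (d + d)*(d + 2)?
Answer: 2376 + 594*√30 ≈ 5629.5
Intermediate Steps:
C(d) = 2*d*(2 + d) (C(d) = (2*d)*(2 + d) = 2*d*(2 + d))
F(L) = √(30 + L) (F(L) = √(L + 2*(-5)*(2 - 5)) = √(L + 2*(-5)*(-3)) = √(L + 30) = √(30 + L))
I(P) = P + P² + P*√30 (I(P) = (P² + √(30 + 0)*P) + P = (P² + √30*P) + P = (P² + P*√30) + P = P + P² + P*√30)
I(3)*V = (3*(1 + 3 + √30))*198 = (3*(4 + √30))*198 = (12 + 3*√30)*198 = 2376 + 594*√30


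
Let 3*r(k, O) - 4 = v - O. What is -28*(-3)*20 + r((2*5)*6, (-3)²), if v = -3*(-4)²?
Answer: 4987/3 ≈ 1662.3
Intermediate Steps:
v = -48 (v = -3*16 = -48)
r(k, O) = -44/3 - O/3 (r(k, O) = 4/3 + (-48 - O)/3 = 4/3 + (-16 - O/3) = -44/3 - O/3)
-28*(-3)*20 + r((2*5)*6, (-3)²) = -28*(-3)*20 + (-44/3 - ⅓*(-3)²) = 84*20 + (-44/3 - ⅓*9) = 1680 + (-44/3 - 3) = 1680 - 53/3 = 4987/3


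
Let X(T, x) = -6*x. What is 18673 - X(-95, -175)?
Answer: 17623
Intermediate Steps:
18673 - X(-95, -175) = 18673 - (-6)*(-175) = 18673 - 1*1050 = 18673 - 1050 = 17623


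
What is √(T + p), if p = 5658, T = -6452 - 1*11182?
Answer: 2*I*√2994 ≈ 109.43*I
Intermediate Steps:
T = -17634 (T = -6452 - 11182 = -17634)
√(T + p) = √(-17634 + 5658) = √(-11976) = 2*I*√2994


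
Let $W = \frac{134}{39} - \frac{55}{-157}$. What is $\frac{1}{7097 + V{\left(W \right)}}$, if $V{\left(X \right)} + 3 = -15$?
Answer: $\frac{1}{7079} \approx 0.00014126$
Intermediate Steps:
$W = \frac{23183}{6123}$ ($W = 134 \cdot \frac{1}{39} - - \frac{55}{157} = \frac{134}{39} + \frac{55}{157} = \frac{23183}{6123} \approx 3.7862$)
$V{\left(X \right)} = -18$ ($V{\left(X \right)} = -3 - 15 = -18$)
$\frac{1}{7097 + V{\left(W \right)}} = \frac{1}{7097 - 18} = \frac{1}{7079}$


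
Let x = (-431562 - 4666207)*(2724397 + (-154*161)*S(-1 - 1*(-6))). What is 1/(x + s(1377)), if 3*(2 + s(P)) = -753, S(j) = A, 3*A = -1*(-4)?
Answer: -3/41159463373294 ≈ -7.2887e-14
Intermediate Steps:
A = 4/3 (A = (-1*(-4))/3 = (⅓)*4 = 4/3 ≈ 1.3333)
S(j) = 4/3
s(P) = -253 (s(P) = -2 + (⅓)*(-753) = -2 - 251 = -253)
x = -41159463372535/3 (x = (-431562 - 4666207)*(2724397 - 154*161*(4/3)) = -5097769*(2724397 - 24794*4/3) = -5097769*(2724397 - 99176/3) = -5097769*8074015/3 = -41159463372535/3 ≈ -1.3720e+13)
1/(x + s(1377)) = 1/(-41159463372535/3 - 253) = 1/(-41159463373294/3) = -3/41159463373294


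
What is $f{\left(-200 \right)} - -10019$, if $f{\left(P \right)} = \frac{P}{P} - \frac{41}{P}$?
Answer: $\frac{2004041}{200} \approx 10020.0$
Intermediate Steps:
$f{\left(P \right)} = 1 - \frac{41}{P}$
$f{\left(-200 \right)} - -10019 = \frac{-41 - 200}{-200} - -10019 = \left(- \frac{1}{200}\right) \left(-241\right) + 10019 = \frac{241}{200} + 10019 = \frac{2004041}{200}$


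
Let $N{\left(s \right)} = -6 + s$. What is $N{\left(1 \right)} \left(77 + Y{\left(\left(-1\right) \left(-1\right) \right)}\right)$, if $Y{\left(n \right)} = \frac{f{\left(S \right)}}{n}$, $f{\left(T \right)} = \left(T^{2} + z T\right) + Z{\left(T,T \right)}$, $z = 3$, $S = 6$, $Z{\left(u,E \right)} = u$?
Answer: $-685$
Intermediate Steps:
$f{\left(T \right)} = T^{2} + 4 T$ ($f{\left(T \right)} = \left(T^{2} + 3 T\right) + T = T^{2} + 4 T$)
$Y{\left(n \right)} = \frac{60}{n}$ ($Y{\left(n \right)} = \frac{6 \left(4 + 6\right)}{n} = \frac{6 \cdot 10}{n} = \frac{60}{n}$)
$N{\left(1 \right)} \left(77 + Y{\left(\left(-1\right) \left(-1\right) \right)}\right) = \left(-6 + 1\right) \left(77 + \frac{60}{\left(-1\right) \left(-1\right)}\right) = - 5 \left(77 + \frac{60}{1}\right) = - 5 \left(77 + 60 \cdot 1\right) = - 5 \left(77 + 60\right) = \left(-5\right) 137 = -685$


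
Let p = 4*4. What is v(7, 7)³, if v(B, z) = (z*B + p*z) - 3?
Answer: 3944312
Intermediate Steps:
p = 16
v(B, z) = -3 + 16*z + B*z (v(B, z) = (z*B + 16*z) - 3 = (B*z + 16*z) - 3 = (16*z + B*z) - 3 = -3 + 16*z + B*z)
v(7, 7)³ = (-3 + 16*7 + 7*7)³ = (-3 + 112 + 49)³ = 158³ = 3944312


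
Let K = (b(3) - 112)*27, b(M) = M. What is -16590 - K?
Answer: -13647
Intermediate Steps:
K = -2943 (K = (3 - 112)*27 = -109*27 = -2943)
-16590 - K = -16590 - 1*(-2943) = -16590 + 2943 = -13647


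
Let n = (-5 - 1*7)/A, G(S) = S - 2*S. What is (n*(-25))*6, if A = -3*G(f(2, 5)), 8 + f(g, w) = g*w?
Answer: 300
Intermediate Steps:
f(g, w) = -8 + g*w
G(S) = -S
A = 6 (A = -(-3)*(-8 + 2*5) = -(-3)*(-8 + 10) = -(-3)*2 = -3*(-2) = 6)
n = -2 (n = (-5 - 1*7)/6 = (-5 - 7)*(⅙) = -12*⅙ = -2)
(n*(-25))*6 = -2*(-25)*6 = 50*6 = 300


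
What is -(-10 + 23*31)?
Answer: -703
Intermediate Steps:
-(-10 + 23*31) = -(-10 + 713) = -1*703 = -703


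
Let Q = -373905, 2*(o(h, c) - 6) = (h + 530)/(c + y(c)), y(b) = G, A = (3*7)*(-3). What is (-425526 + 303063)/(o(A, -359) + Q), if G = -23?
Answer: 93561732/285659303 ≈ 0.32753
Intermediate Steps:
A = -63 (A = 21*(-3) = -63)
y(b) = -23
o(h, c) = 6 + (530 + h)/(2*(-23 + c)) (o(h, c) = 6 + ((h + 530)/(c - 23))/2 = 6 + ((530 + h)/(-23 + c))/2 = 6 + (530 + h)/(2*(-23 + c)))
(-425526 + 303063)/(o(A, -359) + Q) = (-425526 + 303063)/((254 - 63 + 12*(-359))/(2*(-23 - 359)) - 373905) = -122463/((½)*(254 - 63 - 4308)/(-382) - 373905) = -122463/((½)*(-1/382)*(-4117) - 373905) = -122463/(4117/764 - 373905) = -122463/(-285659303/764) = -122463*(-764/285659303) = 93561732/285659303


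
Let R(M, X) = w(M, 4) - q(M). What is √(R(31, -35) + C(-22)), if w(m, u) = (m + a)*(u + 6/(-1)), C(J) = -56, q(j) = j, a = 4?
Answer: I*√157 ≈ 12.53*I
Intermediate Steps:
w(m, u) = (-6 + u)*(4 + m) (w(m, u) = (m + 4)*(u + 6/(-1)) = (4 + m)*(u + 6*(-1)) = (4 + m)*(u - 6) = (4 + m)*(-6 + u) = (-6 + u)*(4 + m))
R(M, X) = -8 - 3*M (R(M, X) = (-24 - 6*M + 4*4 + M*4) - M = (-24 - 6*M + 16 + 4*M) - M = (-8 - 2*M) - M = -8 - 3*M)
√(R(31, -35) + C(-22)) = √((-8 - 3*31) - 56) = √((-8 - 93) - 56) = √(-101 - 56) = √(-157) = I*√157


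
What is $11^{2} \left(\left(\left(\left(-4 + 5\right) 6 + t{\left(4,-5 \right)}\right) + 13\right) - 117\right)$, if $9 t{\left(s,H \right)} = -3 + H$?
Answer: $- \frac{107690}{9} \approx -11966.0$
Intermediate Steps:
$t{\left(s,H \right)} = - \frac{1}{3} + \frac{H}{9}$ ($t{\left(s,H \right)} = \frac{-3 + H}{9} = - \frac{1}{3} + \frac{H}{9}$)
$11^{2} \left(\left(\left(\left(-4 + 5\right) 6 + t{\left(4,-5 \right)}\right) + 13\right) - 117\right) = 11^{2} \left(\left(\left(\left(-4 + 5\right) 6 + \left(- \frac{1}{3} + \frac{1}{9} \left(-5\right)\right)\right) + 13\right) - 117\right) = 121 \left(\left(\left(1 \cdot 6 - \frac{8}{9}\right) + 13\right) - 117\right) = 121 \left(\left(\left(6 - \frac{8}{9}\right) + 13\right) - 117\right) = 121 \left(\left(\frac{46}{9} + 13\right) - 117\right) = 121 \left(\frac{163}{9} - 117\right) = 121 \left(- \frac{890}{9}\right) = - \frac{107690}{9}$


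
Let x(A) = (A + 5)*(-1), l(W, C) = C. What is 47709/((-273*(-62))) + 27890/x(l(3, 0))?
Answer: -1014683/182 ≈ -5575.2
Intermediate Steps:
x(A) = -5 - A (x(A) = (5 + A)*(-1) = -5 - A)
47709/((-273*(-62))) + 27890/x(l(3, 0)) = 47709/((-273*(-62))) + 27890/(-5 - 1*0) = 47709/16926 + 27890/(-5 + 0) = 47709*(1/16926) + 27890/(-5) = 513/182 + 27890*(-⅕) = 513/182 - 5578 = -1014683/182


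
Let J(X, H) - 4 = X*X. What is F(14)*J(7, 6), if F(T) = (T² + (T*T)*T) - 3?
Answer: 155661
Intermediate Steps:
J(X, H) = 4 + X² (J(X, H) = 4 + X*X = 4 + X²)
F(T) = -3 + T² + T³ (F(T) = (T² + T²*T) - 3 = (T² + T³) - 3 = -3 + T² + T³)
F(14)*J(7, 6) = (-3 + 14² + 14³)*(4 + 7²) = (-3 + 196 + 2744)*(4 + 49) = 2937*53 = 155661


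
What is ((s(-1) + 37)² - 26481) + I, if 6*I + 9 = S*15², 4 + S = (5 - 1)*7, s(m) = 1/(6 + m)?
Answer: -1209933/50 ≈ -24199.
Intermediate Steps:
S = 24 (S = -4 + (5 - 1)*7 = -4 + 4*7 = -4 + 28 = 24)
I = 1797/2 (I = -3/2 + (24*15²)/6 = -3/2 + (24*225)/6 = -3/2 + (⅙)*5400 = -3/2 + 900 = 1797/2 ≈ 898.50)
((s(-1) + 37)² - 26481) + I = ((1/(6 - 1) + 37)² - 26481) + 1797/2 = ((1/5 + 37)² - 26481) + 1797/2 = ((⅕ + 37)² - 26481) + 1797/2 = ((186/5)² - 26481) + 1797/2 = (34596/25 - 26481) + 1797/2 = -627429/25 + 1797/2 = -1209933/50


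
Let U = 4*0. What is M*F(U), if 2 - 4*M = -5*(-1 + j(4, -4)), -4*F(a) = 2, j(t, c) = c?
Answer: 23/8 ≈ 2.8750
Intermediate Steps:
U = 0
F(a) = -½ (F(a) = -¼*2 = -½)
M = -23/4 (M = ½ - (-5)*(-1 - 4)/4 = ½ - (-5)*(-5)/4 = ½ - ¼*25 = ½ - 25/4 = -23/4 ≈ -5.7500)
M*F(U) = -23/4*(-½) = 23/8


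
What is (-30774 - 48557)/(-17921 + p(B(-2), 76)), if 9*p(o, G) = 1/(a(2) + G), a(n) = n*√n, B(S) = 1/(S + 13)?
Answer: 664225284851604/150049543777201 - 1427958*√2/150049543777201 ≈ 4.4267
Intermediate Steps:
B(S) = 1/(13 + S)
a(n) = n^(3/2)
p(o, G) = 1/(9*(G + 2*√2)) (p(o, G) = 1/(9*(2^(3/2) + G)) = 1/(9*(2*√2 + G)) = 1/(9*(G + 2*√2)))
(-30774 - 48557)/(-17921 + p(B(-2), 76)) = (-30774 - 48557)/(-17921 + 1/(9*(76 + 2*√2))) = -79331/(-17921 + 1/(9*(76 + 2*√2)))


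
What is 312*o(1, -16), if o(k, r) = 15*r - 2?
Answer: -75504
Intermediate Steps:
o(k, r) = -2 + 15*r
312*o(1, -16) = 312*(-2 + 15*(-16)) = 312*(-2 - 240) = 312*(-242) = -75504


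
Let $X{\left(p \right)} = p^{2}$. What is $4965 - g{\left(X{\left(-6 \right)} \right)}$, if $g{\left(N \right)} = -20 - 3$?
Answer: $4988$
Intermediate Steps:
$g{\left(N \right)} = -23$ ($g{\left(N \right)} = -20 - 3 = -23$)
$4965 - g{\left(X{\left(-6 \right)} \right)} = 4965 - -23 = 4965 + 23 = 4988$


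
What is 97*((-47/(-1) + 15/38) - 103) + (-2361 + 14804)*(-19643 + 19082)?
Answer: -265464835/38 ≈ -6.9859e+6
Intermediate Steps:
97*((-47/(-1) + 15/38) - 103) + (-2361 + 14804)*(-19643 + 19082) = 97*((-47*(-1) + 15*(1/38)) - 103) + 12443*(-561) = 97*((47 + 15/38) - 103) - 6980523 = 97*(1801/38 - 103) - 6980523 = 97*(-2113/38) - 6980523 = -204961/38 - 6980523 = -265464835/38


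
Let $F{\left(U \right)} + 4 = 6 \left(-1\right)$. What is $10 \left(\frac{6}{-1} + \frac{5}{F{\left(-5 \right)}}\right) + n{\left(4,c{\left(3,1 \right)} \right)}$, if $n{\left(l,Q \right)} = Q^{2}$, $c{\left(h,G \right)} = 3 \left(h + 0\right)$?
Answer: $16$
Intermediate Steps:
$F{\left(U \right)} = -10$ ($F{\left(U \right)} = -4 + 6 \left(-1\right) = -4 - 6 = -10$)
$c{\left(h,G \right)} = 3 h$
$10 \left(\frac{6}{-1} + \frac{5}{F{\left(-5 \right)}}\right) + n{\left(4,c{\left(3,1 \right)} \right)} = 10 \left(\frac{6}{-1} + \frac{5}{-10}\right) + \left(3 \cdot 3\right)^{2} = 10 \left(6 \left(-1\right) + 5 \left(- \frac{1}{10}\right)\right) + 9^{2} = 10 \left(-6 - \frac{1}{2}\right) + 81 = 10 \left(- \frac{13}{2}\right) + 81 = -65 + 81 = 16$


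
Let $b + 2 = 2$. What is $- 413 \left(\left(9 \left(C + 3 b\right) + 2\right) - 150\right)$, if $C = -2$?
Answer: $68558$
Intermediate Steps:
$b = 0$ ($b = -2 + 2 = 0$)
$- 413 \left(\left(9 \left(C + 3 b\right) + 2\right) - 150\right) = - 413 \left(\left(9 \left(-2 + 3 \cdot 0\right) + 2\right) - 150\right) = - 413 \left(\left(9 \left(-2 + 0\right) + 2\right) - 150\right) = - 413 \left(\left(9 \left(-2\right) + 2\right) - 150\right) = - 413 \left(\left(-18 + 2\right) - 150\right) = - 413 \left(-16 - 150\right) = \left(-413\right) \left(-166\right) = 68558$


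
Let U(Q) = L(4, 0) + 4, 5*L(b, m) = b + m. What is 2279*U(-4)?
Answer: 54696/5 ≈ 10939.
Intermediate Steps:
L(b, m) = b/5 + m/5 (L(b, m) = (b + m)/5 = b/5 + m/5)
U(Q) = 24/5 (U(Q) = ((⅕)*4 + (⅕)*0) + 4 = (⅘ + 0) + 4 = ⅘ + 4 = 24/5)
2279*U(-4) = 2279*(24/5) = 54696/5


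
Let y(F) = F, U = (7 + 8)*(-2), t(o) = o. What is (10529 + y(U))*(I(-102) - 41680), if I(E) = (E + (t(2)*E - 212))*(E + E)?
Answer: 671852008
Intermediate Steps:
U = -30 (U = 15*(-2) = -30)
I(E) = 2*E*(-212 + 3*E) (I(E) = (E + (2*E - 212))*(E + E) = (E + (-212 + 2*E))*(2*E) = (-212 + 3*E)*(2*E) = 2*E*(-212 + 3*E))
(10529 + y(U))*(I(-102) - 41680) = (10529 - 30)*(2*(-102)*(-212 + 3*(-102)) - 41680) = 10499*(2*(-102)*(-212 - 306) - 41680) = 10499*(2*(-102)*(-518) - 41680) = 10499*(105672 - 41680) = 10499*63992 = 671852008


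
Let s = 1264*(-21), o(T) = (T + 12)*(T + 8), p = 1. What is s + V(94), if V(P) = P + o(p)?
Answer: -26333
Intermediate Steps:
o(T) = (8 + T)*(12 + T) (o(T) = (12 + T)*(8 + T) = (8 + T)*(12 + T))
s = -26544
V(P) = 117 + P (V(P) = P + (96 + 1**2 + 20*1) = P + (96 + 1 + 20) = P + 117 = 117 + P)
s + V(94) = -26544 + (117 + 94) = -26544 + 211 = -26333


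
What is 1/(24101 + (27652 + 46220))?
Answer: 1/97973 ≈ 1.0207e-5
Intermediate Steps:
1/(24101 + (27652 + 46220)) = 1/(24101 + 73872) = 1/97973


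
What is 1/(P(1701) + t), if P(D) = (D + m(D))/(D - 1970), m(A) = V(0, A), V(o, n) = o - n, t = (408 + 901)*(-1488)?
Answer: -1/1947792 ≈ -5.1340e-7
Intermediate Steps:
t = -1947792 (t = 1309*(-1488) = -1947792)
m(A) = -A (m(A) = 0 - A = -A)
P(D) = 0 (P(D) = (D - D)/(D - 1970) = 0/(-1970 + D) = 0)
1/(P(1701) + t) = 1/(0 - 1947792) = 1/(-1947792) = -1/1947792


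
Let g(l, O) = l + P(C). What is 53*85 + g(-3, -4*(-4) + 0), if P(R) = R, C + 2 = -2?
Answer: 4498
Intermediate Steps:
C = -4 (C = -2 - 2 = -4)
g(l, O) = -4 + l (g(l, O) = l - 4 = -4 + l)
53*85 + g(-3, -4*(-4) + 0) = 53*85 + (-4 - 3) = 4505 - 7 = 4498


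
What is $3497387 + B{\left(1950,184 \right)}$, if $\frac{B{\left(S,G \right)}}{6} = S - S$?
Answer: $3497387$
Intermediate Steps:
$B{\left(S,G \right)} = 0$ ($B{\left(S,G \right)} = 6 \left(S - S\right) = 6 \cdot 0 = 0$)
$3497387 + B{\left(1950,184 \right)} = 3497387 + 0 = 3497387$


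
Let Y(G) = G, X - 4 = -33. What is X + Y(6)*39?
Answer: 205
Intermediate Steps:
X = -29 (X = 4 - 33 = -29)
X + Y(6)*39 = -29 + 6*39 = -29 + 234 = 205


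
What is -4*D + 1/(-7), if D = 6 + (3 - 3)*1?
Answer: -169/7 ≈ -24.143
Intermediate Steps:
D = 6 (D = 6 + 0*1 = 6 + 0 = 6)
-4*D + 1/(-7) = -4*6 + 1/(-7) = -24 - 1/7 = -169/7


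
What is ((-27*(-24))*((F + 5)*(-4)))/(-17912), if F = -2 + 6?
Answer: 2916/2239 ≈ 1.3024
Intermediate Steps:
F = 4
((-27*(-24))*((F + 5)*(-4)))/(-17912) = ((-27*(-24))*((4 + 5)*(-4)))/(-17912) = (648*(9*(-4)))*(-1/17912) = (648*(-36))*(-1/17912) = -23328*(-1/17912) = 2916/2239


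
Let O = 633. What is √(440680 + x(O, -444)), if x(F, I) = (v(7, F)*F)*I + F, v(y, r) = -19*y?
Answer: √37821229 ≈ 6149.9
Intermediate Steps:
x(F, I) = F - 133*F*I (x(F, I) = ((-19*7)*F)*I + F = (-133*F)*I + F = -133*F*I + F = F - 133*F*I)
√(440680 + x(O, -444)) = √(440680 + 633*(1 - 133*(-444))) = √(440680 + 633*(1 + 59052)) = √(440680 + 633*59053) = √(440680 + 37380549) = √37821229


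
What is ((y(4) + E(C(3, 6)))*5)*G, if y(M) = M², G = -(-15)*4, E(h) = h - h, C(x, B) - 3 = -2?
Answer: 4800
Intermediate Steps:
C(x, B) = 1 (C(x, B) = 3 - 2 = 1)
E(h) = 0
G = 60 (G = -1*(-60) = 60)
((y(4) + E(C(3, 6)))*5)*G = ((4² + 0)*5)*60 = ((16 + 0)*5)*60 = (16*5)*60 = 80*60 = 4800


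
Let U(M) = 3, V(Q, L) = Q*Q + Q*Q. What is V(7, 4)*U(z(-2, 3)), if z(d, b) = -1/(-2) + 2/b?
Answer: 294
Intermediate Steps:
V(Q, L) = 2*Q**2 (V(Q, L) = Q**2 + Q**2 = 2*Q**2)
z(d, b) = 1/2 + 2/b (z(d, b) = -1*(-1/2) + 2/b = 1/2 + 2/b)
V(7, 4)*U(z(-2, 3)) = (2*7**2)*3 = (2*49)*3 = 98*3 = 294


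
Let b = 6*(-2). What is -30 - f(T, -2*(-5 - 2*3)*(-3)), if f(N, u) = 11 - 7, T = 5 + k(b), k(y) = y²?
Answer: -34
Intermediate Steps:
b = -12
T = 149 (T = 5 + (-12)² = 5 + 144 = 149)
f(N, u) = 4
-30 - f(T, -2*(-5 - 2*3)*(-3)) = -30 - 1*4 = -30 - 4 = -34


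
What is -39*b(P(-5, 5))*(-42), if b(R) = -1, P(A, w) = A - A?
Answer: -1638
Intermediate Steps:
P(A, w) = 0
-39*b(P(-5, 5))*(-42) = -39*(-1)*(-42) = 39*(-42) = -1638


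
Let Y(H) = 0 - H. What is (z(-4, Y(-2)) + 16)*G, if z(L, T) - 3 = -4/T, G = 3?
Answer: 51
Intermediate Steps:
Y(H) = -H
z(L, T) = 3 - 4/T
(z(-4, Y(-2)) + 16)*G = ((3 - 4/((-1*(-2)))) + 16)*3 = ((3 - 4/2) + 16)*3 = ((3 - 4*½) + 16)*3 = ((3 - 2) + 16)*3 = (1 + 16)*3 = 17*3 = 51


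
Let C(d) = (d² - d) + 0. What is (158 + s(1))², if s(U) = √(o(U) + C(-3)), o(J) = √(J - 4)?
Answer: (158 + √(12 + I*√3))² ≈ 26074.0 + 80.53*I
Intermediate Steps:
C(d) = d² - d
o(J) = √(-4 + J)
s(U) = √(12 + √(-4 + U)) (s(U) = √(√(-4 + U) - 3*(-1 - 3)) = √(√(-4 + U) - 3*(-4)) = √(√(-4 + U) + 12) = √(12 + √(-4 + U)))
(158 + s(1))² = (158 + √(12 + √(-4 + 1)))² = (158 + √(12 + √(-3)))² = (158 + √(12 + I*√3))²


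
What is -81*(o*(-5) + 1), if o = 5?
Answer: 1944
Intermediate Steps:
-81*(o*(-5) + 1) = -81*(5*(-5) + 1) = -81*(-25 + 1) = -81*(-24) = 1944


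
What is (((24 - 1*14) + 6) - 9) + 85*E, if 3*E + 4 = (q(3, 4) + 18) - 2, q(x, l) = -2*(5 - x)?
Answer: 701/3 ≈ 233.67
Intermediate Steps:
q(x, l) = -10 + 2*x
E = 8/3 (E = -4/3 + (((-10 + 2*3) + 18) - 2)/3 = -4/3 + (((-10 + 6) + 18) - 2)/3 = -4/3 + ((-4 + 18) - 2)/3 = -4/3 + (14 - 2)/3 = -4/3 + (1/3)*12 = -4/3 + 4 = 8/3 ≈ 2.6667)
(((24 - 1*14) + 6) - 9) + 85*E = (((24 - 1*14) + 6) - 9) + 85*(8/3) = (((24 - 14) + 6) - 9) + 680/3 = ((10 + 6) - 9) + 680/3 = (16 - 9) + 680/3 = 7 + 680/3 = 701/3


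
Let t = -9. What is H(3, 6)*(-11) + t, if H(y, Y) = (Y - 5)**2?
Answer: -20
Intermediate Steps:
H(y, Y) = (-5 + Y)**2
H(3, 6)*(-11) + t = (-5 + 6)**2*(-11) - 9 = 1**2*(-11) - 9 = 1*(-11) - 9 = -11 - 9 = -20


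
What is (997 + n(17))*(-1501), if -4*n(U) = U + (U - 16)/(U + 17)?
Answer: -202654513/136 ≈ -1.4901e+6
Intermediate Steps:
n(U) = -U/4 - (-16 + U)/(4*(17 + U)) (n(U) = -(U + (U - 16)/(U + 17))/4 = -(U + (-16 + U)/(17 + U))/4 = -U/4 - (-16 + U)/(4*(17 + U)))
(997 + n(17))*(-1501) = (997 + (16 - 1*17**2 - 18*17)/(4*(17 + 17)))*(-1501) = (997 + (1/4)*(16 - 1*289 - 306)/34)*(-1501) = (997 + (1/4)*(1/34)*(16 - 289 - 306))*(-1501) = (997 + (1/4)*(1/34)*(-579))*(-1501) = (997 - 579/136)*(-1501) = (135013/136)*(-1501) = -202654513/136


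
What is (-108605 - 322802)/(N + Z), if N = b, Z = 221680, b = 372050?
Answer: -431407/593730 ≈ -0.72660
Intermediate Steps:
N = 372050
(-108605 - 322802)/(N + Z) = (-108605 - 322802)/(372050 + 221680) = -431407/593730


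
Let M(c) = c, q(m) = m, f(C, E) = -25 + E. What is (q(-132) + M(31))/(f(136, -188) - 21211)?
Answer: 101/21424 ≈ 0.0047143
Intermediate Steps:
(q(-132) + M(31))/(f(136, -188) - 21211) = (-132 + 31)/((-25 - 188) - 21211) = -101/(-213 - 21211) = -101/(-21424) = -101*(-1/21424) = 101/21424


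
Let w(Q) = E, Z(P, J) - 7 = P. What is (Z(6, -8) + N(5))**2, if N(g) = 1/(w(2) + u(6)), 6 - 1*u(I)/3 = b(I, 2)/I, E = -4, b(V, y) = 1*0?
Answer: 33489/196 ≈ 170.86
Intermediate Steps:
b(V, y) = 0
Z(P, J) = 7 + P
u(I) = 18 (u(I) = 18 - 0/I = 18 - 3*0 = 18 + 0 = 18)
w(Q) = -4
N(g) = 1/14 (N(g) = 1/(-4 + 18) = 1/14)
(Z(6, -8) + N(5))**2 = ((7 + 6) + 1/14)**2 = (13 + 1/14)**2 = (183/14)**2 = 33489/196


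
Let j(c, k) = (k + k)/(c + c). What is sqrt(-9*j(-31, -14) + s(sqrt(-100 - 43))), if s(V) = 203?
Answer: sqrt(191177)/31 ≈ 14.104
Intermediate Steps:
j(c, k) = k/c (j(c, k) = (2*k)/((2*c)) = (2*k)*(1/(2*c)) = k/c)
sqrt(-9*j(-31, -14) + s(sqrt(-100 - 43))) = sqrt(-(-126)/(-31) + 203) = sqrt(-(-126)*(-1)/31 + 203) = sqrt(-9*14/31 + 203) = sqrt(-126/31 + 203) = sqrt(6167/31) = sqrt(191177)/31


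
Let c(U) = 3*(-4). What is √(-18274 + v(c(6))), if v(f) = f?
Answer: I*√18286 ≈ 135.23*I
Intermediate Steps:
c(U) = -12
√(-18274 + v(c(6))) = √(-18274 - 12) = √(-18286) = I*√18286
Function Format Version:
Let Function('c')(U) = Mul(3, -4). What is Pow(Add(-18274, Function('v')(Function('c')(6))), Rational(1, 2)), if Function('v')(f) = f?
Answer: Mul(I, Pow(18286, Rational(1, 2))) ≈ Mul(135.23, I)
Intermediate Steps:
Function('c')(U) = -12
Pow(Add(-18274, Function('v')(Function('c')(6))), Rational(1, 2)) = Pow(Add(-18274, -12), Rational(1, 2)) = Pow(-18286, Rational(1, 2)) = Mul(I, Pow(18286, Rational(1, 2)))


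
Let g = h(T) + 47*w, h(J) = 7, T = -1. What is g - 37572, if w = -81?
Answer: -41372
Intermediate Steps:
g = -3800 (g = 7 + 47*(-81) = 7 - 3807 = -3800)
g - 37572 = -3800 - 37572 = -41372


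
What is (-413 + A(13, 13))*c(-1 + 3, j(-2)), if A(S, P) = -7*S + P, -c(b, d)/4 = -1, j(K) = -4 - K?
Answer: -1964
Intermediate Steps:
c(b, d) = 4 (c(b, d) = -4*(-1) = 4)
A(S, P) = P - 7*S
(-413 + A(13, 13))*c(-1 + 3, j(-2)) = (-413 + (13 - 7*13))*4 = (-413 + (13 - 91))*4 = (-413 - 78)*4 = -491*4 = -1964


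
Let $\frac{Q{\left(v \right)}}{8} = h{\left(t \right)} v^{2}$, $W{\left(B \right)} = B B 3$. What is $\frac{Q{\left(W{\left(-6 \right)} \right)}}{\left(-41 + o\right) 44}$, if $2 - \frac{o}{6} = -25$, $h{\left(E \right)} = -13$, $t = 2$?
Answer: $- \frac{303264}{1331} \approx -227.85$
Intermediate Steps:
$o = 162$ ($o = 12 - -150 = 12 + 150 = 162$)
$W{\left(B \right)} = 3 B^{2}$ ($W{\left(B \right)} = B^{2} \cdot 3 = 3 B^{2}$)
$Q{\left(v \right)} = - 104 v^{2}$ ($Q{\left(v \right)} = 8 \left(- 13 v^{2}\right) = - 104 v^{2}$)
$\frac{Q{\left(W{\left(-6 \right)} \right)}}{\left(-41 + o\right) 44} = \frac{\left(-104\right) \left(3 \left(-6\right)^{2}\right)^{2}}{\left(-41 + 162\right) 44} = \frac{\left(-104\right) \left(3 \cdot 36\right)^{2}}{121 \cdot 44} = \frac{\left(-104\right) 108^{2}}{5324} = \left(-104\right) 11664 \cdot \frac{1}{5324} = \left(-1213056\right) \frac{1}{5324} = - \frac{303264}{1331}$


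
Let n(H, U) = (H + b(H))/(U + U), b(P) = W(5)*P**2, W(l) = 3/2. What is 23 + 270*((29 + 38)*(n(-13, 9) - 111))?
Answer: -3532529/2 ≈ -1.7663e+6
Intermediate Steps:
W(l) = 3/2 (W(l) = 3*(1/2) = 3/2)
b(P) = 3*P**2/2
n(H, U) = (H + 3*H**2/2)/(2*U) (n(H, U) = (H + 3*H**2/2)/(U + U) = (H + 3*H**2/2)/((2*U)) = (H + 3*H**2/2)*(1/(2*U)) = (H + 3*H**2/2)/(2*U))
23 + 270*((29 + 38)*(n(-13, 9) - 111)) = 23 + 270*((29 + 38)*((1/4)*(-13)*(2 + 3*(-13))/9 - 111)) = 23 + 270*(67*((1/4)*(-13)*(1/9)*(2 - 39) - 111)) = 23 + 270*(67*((1/4)*(-13)*(1/9)*(-37) - 111)) = 23 + 270*(67*(481/36 - 111)) = 23 + 270*(67*(-3515/36)) = 23 + 270*(-235505/36) = 23 - 3532575/2 = -3532529/2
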